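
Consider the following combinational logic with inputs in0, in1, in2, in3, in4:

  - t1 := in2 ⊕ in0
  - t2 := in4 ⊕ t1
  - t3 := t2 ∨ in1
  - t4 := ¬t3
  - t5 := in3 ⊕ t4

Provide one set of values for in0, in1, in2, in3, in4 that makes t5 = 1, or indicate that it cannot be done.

t5 = in3 ⊕ t4 must be 1, so in3 and t4 differ.
Check with in0=0 in1=1 in2=1 in3=1 in4=1:
t1 = in2 ⊕ in0 = 1 ⊕ 0 = 1
t2 = in4 ⊕ t1 = 1 ⊕ 1 = 0
t3 = t2 ∨ in1 = 0 ∨ 1 = 1
t4 = ¬t3 = ¬1 = 0
t5 = in3 ⊕ t4 = 1 ⊕ 0 = 1
So t5 = 1 as required.

in0=0 in1=1 in2=1 in3=1 in4=1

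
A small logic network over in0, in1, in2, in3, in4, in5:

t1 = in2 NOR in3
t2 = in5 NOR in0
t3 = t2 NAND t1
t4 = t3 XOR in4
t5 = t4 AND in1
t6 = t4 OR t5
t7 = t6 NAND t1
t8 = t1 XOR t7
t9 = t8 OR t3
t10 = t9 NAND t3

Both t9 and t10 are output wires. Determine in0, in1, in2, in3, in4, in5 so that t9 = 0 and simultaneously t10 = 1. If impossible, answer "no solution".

Check with in0=0, in1=1, in2=0, in3=0, in4=0, in5=0:
t1 = in2 NOR in3 = 0 NOR 0 = 1
t2 = in5 NOR in0 = 0 NOR 0 = 1
t3 = t2 NAND t1 = 1 NAND 1 = 0
t4 = t3 XOR in4 = 0 XOR 0 = 0
t5 = t4 AND in1 = 0 AND 1 = 0
t6 = t4 OR t5 = 0 OR 0 = 0
t7 = t6 NAND t1 = 0 NAND 1 = 1
t8 = t1 XOR t7 = 1 XOR 1 = 0
t9 = t8 OR t3 = 0 OR 0 = 0
t10 = t9 NAND t3 = 0 NAND 0 = 1
So t9 = 0 and t10 = 1.

in0=0, in1=1, in2=0, in3=0, in4=0, in5=0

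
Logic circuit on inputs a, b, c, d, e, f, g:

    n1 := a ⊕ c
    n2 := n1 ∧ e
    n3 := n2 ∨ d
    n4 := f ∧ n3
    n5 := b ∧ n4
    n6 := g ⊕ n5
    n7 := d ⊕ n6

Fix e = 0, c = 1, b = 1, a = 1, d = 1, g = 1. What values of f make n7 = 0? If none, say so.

f=0

n7 = d ⊕ n6 must be 0, so d and n6 are equal.
Check with e = 0, c = 1, b = 1, a = 1, d = 1, g = 1 and f=0:
n1 = a ⊕ c = 1 ⊕ 1 = 0
n2 = n1 ∧ e = 0 ∧ 0 = 0
n3 = n2 ∨ d = 0 ∨ 1 = 1
n4 = f ∧ n3 = 0 ∧ 1 = 0
n5 = b ∧ n4 = 1 ∧ 0 = 0
n6 = g ⊕ n5 = 1 ⊕ 0 = 1
n7 = d ⊕ n6 = 1 ⊕ 1 = 0
So n7 = 0.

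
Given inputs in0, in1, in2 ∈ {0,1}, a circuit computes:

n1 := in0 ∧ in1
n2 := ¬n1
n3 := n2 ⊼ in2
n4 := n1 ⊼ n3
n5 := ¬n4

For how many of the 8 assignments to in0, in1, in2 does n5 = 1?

2

n5 = ¬n4 must be 1, so n4 = 0.
n4 = n1 ⊼ n3 must be 0, so both n1 = 1 and n3 = 1.
n1 = in0 ∧ in1 must be 1, so both in0 = 1 and in1 = 1.
Enumerating the 8 input combinations, 2 give n5 = 1 and 6 give n5 = 0.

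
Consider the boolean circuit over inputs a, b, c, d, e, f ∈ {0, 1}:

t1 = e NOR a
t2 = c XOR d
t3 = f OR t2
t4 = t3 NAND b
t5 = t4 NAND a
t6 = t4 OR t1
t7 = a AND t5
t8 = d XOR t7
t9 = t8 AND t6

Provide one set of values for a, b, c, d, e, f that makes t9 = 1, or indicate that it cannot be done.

a=0 b=1 c=1 d=1 e=0 f=0

t9 = t8 AND t6 must be 1, so both t8 = 1 and t6 = 1.
Check with a=0 b=1 c=1 d=1 e=0 f=0:
t1 = e NOR a = 0 NOR 0 = 1
t2 = c XOR d = 1 XOR 1 = 0
t3 = f OR t2 = 0 OR 0 = 0
t4 = t3 NAND b = 0 NAND 1 = 1
t5 = t4 NAND a = 1 NAND 0 = 1
t6 = t4 OR t1 = 1 OR 1 = 1
t7 = a AND t5 = 0 AND 1 = 0
t8 = d XOR t7 = 1 XOR 0 = 1
t9 = t8 AND t6 = 1 AND 1 = 1
So t9 = 1 as required.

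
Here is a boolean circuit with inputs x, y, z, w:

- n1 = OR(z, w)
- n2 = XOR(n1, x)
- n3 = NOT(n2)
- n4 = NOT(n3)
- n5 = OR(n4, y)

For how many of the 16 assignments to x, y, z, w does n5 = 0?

n5 = OR(n4, y) must be 0, so both n4 = 0 and y = 0.
n4 = NOT(n3) must be 0, so n3 = 1.
n3 = NOT(n2) must be 1, so n2 = 0.
Satisfying assignments:
  x=0, y=0, z=0, w=0
  x=1, y=0, z=0, w=1
  x=1, y=0, z=1, w=0
  x=1, y=0, z=1, w=1

4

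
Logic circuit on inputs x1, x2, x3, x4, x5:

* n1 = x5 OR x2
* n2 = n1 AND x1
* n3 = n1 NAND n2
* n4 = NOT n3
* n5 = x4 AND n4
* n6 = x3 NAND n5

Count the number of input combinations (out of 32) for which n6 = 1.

29

n6 = x3 NAND n5 must be 1, so at least one of x3, n5 is 0.
Enumerating the 32 input combinations, 29 give n6 = 1 and 3 give n6 = 0.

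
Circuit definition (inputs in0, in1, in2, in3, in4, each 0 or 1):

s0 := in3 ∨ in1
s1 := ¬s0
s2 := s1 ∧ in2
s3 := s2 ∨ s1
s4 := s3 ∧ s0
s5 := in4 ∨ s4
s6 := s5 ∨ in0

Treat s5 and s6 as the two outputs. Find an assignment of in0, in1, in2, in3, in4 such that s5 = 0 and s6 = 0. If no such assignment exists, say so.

Check with in0=0 in1=0 in2=1 in3=1 in4=0:
s0 = in3 ∨ in1 = 1 ∨ 0 = 1
s1 = ¬s0 = ¬1 = 0
s2 = s1 ∧ in2 = 0 ∧ 1 = 0
s3 = s2 ∨ s1 = 0 ∨ 0 = 0
s4 = s3 ∧ s0 = 0 ∧ 1 = 0
s5 = in4 ∨ s4 = 0 ∨ 0 = 0
s6 = s5 ∨ in0 = 0 ∨ 0 = 0
So s5 = 0 and s6 = 0.

in0=0 in1=0 in2=1 in3=1 in4=0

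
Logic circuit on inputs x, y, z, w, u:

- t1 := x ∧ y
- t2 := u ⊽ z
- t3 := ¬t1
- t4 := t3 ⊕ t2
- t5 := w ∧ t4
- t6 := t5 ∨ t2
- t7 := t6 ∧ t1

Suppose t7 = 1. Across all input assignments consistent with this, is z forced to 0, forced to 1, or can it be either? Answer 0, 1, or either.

t7 = t6 ∧ t1 must be 1, so both t6 = 1 and t1 = 1.
t6 = t5 ∨ t2 must be 1, so at least one of t5, t2 is 1.
t1 = x ∧ y must be 1, so both x = 1 and y = 1.
Every assignment with t7 = 1 has z = 0; there are 2 such assignment(s).
  x=1, y=1, z=0, w=0, u=0
  x=1, y=1, z=0, w=1, u=0

0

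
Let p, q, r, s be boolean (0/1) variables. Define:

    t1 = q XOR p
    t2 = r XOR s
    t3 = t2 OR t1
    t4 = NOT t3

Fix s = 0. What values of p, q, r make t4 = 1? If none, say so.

t4 = NOT t3 must be 1, so t3 = 0.
Check with s = 0 and p=1, q=1, r=0:
t1 = q XOR p = 1 XOR 1 = 0
t2 = r XOR s = 0 XOR 0 = 0
t3 = t2 OR t1 = 0 OR 0 = 0
t4 = NOT t3 = NOT 0 = 1
So t4 = 1.

p=1, q=1, r=0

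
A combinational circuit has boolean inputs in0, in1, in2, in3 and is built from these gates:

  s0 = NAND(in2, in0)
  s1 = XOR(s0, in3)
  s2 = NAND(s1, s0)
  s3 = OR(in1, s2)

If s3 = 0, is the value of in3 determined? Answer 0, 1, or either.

s3 = OR(in1, s2) must be 0, so both in1 = 0 and s2 = 0.
s2 = NAND(s1, s0) must be 0, so both s1 = 1 and s0 = 1.
s1 = XOR(s0, in3) must be 1, so s0 and in3 differ.
Every assignment with s3 = 0 has in3 = 0; there are 3 such assignment(s).
  in0=0, in1=0, in2=0, in3=0
  in0=0, in1=0, in2=1, in3=0
  in0=1, in1=0, in2=0, in3=0

0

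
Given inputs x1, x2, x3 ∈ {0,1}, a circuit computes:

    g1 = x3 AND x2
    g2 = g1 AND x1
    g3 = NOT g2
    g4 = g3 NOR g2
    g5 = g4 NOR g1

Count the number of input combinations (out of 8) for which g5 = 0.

g5 = g4 NOR g1 must be 0, so at least one of g4, g1 is 1.
Enumerating the 8 input combinations, 2 give g5 = 0 and 6 give g5 = 1.

2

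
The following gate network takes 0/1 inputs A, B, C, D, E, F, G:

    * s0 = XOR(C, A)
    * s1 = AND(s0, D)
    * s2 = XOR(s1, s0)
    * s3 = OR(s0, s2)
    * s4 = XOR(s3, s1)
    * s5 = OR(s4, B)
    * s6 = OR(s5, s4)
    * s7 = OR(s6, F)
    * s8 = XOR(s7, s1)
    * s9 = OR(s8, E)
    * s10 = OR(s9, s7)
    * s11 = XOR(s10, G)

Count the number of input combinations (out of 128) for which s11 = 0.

s11 = XOR(s10, G) must be 0, so s10 and G are equal.
Enumerating the 128 input combinations, 64 give s11 = 0 and 64 give s11 = 1.

64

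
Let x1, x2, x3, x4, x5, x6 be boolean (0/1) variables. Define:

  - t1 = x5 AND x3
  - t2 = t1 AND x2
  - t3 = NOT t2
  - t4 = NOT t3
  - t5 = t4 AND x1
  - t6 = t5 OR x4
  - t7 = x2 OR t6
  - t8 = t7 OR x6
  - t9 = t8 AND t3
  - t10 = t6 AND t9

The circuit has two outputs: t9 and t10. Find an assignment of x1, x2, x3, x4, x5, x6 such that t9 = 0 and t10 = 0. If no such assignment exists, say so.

x1=0, x2=0, x3=0, x4=0, x5=1, x6=0

Check with x1=0, x2=0, x3=0, x4=0, x5=1, x6=0:
t1 = x5 AND x3 = 1 AND 0 = 0
t2 = t1 AND x2 = 0 AND 0 = 0
t3 = NOT t2 = NOT 0 = 1
t4 = NOT t3 = NOT 1 = 0
t5 = t4 AND x1 = 0 AND 0 = 0
t6 = t5 OR x4 = 0 OR 0 = 0
t7 = x2 OR t6 = 0 OR 0 = 0
t8 = t7 OR x6 = 0 OR 0 = 0
t9 = t8 AND t3 = 0 AND 1 = 0
t10 = t6 AND t9 = 0 AND 0 = 0
So t9 = 0 and t10 = 0.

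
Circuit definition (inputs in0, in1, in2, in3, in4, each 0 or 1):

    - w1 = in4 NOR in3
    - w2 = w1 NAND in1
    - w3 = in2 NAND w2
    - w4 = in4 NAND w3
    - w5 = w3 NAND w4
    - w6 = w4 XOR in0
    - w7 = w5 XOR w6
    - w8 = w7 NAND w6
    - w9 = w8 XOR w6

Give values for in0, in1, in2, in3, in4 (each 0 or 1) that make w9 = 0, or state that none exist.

w9 = w8 XOR w6 must be 0, so w8 and w6 are equal.
Check with in0=0 in1=1 in2=1 in3=0 in4=1:
w1 = in4 NOR in3 = 1 NOR 0 = 0
w2 = w1 NAND in1 = 0 NAND 1 = 1
w3 = in2 NAND w2 = 1 NAND 1 = 0
w4 = in4 NAND w3 = 1 NAND 0 = 1
w5 = w3 NAND w4 = 0 NAND 1 = 1
w6 = w4 XOR in0 = 1 XOR 0 = 1
w7 = w5 XOR w6 = 1 XOR 1 = 0
w8 = w7 NAND w6 = 0 NAND 1 = 1
w9 = w8 XOR w6 = 1 XOR 1 = 0
So w9 = 0 as required.

in0=0 in1=1 in2=1 in3=0 in4=1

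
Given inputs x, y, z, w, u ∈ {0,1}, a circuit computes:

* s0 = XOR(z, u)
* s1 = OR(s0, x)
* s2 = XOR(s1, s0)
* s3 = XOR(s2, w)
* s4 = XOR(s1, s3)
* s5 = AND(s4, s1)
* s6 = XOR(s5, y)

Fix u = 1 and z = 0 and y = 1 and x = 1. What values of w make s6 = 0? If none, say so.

w=0

Check with u = 1 and z = 0 and y = 1 and x = 1 and w=0:
s0 = XOR(z, u) = XOR(0, 1) = 1
s1 = OR(s0, x) = OR(1, 1) = 1
s2 = XOR(s1, s0) = XOR(1, 1) = 0
s3 = XOR(s2, w) = XOR(0, 0) = 0
s4 = XOR(s1, s3) = XOR(1, 0) = 1
s5 = AND(s4, s1) = AND(1, 1) = 1
s6 = XOR(s5, y) = XOR(1, 1) = 0
So s6 = 0.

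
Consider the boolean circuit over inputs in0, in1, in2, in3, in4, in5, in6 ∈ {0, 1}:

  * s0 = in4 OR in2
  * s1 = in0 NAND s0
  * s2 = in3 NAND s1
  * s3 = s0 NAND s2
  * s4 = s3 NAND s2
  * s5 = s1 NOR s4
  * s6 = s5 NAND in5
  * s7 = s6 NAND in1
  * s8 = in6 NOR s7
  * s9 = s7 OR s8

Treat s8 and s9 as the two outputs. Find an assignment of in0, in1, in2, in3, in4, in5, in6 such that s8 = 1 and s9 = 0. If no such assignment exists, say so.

no solution exists

Across all 128 input combinations, none give both s8 = 1 and s9 = 0.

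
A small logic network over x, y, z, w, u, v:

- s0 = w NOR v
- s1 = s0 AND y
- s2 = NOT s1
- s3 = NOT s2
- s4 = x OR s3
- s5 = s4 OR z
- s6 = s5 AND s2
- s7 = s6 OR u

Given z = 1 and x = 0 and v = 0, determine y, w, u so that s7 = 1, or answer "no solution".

s7 = s6 OR u must be 1, so at least one of s6, u is 1.
Check with z = 1 and x = 0 and v = 0 and y=0, w=1, u=0:
s0 = w NOR v = 1 NOR 0 = 0
s1 = s0 AND y = 0 AND 0 = 0
s2 = NOT s1 = NOT 0 = 1
s3 = NOT s2 = NOT 1 = 0
s4 = x OR s3 = 0 OR 0 = 0
s5 = s4 OR z = 0 OR 1 = 1
s6 = s5 AND s2 = 1 AND 1 = 1
s7 = s6 OR u = 1 OR 0 = 1
So s7 = 1.

y=0, w=1, u=0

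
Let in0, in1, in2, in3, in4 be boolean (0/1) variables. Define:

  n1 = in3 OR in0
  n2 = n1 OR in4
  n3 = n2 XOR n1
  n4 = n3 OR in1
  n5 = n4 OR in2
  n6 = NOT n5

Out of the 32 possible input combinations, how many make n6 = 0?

n6 = NOT n5 must be 0, so n5 = 1.
Enumerating the 32 input combinations, 25 give n6 = 0 and 7 give n6 = 1.

25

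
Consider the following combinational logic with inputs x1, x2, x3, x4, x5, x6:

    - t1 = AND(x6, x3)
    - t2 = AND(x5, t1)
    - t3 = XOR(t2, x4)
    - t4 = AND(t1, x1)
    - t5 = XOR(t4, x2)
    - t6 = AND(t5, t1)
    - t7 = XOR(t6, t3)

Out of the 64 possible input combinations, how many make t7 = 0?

t7 = XOR(t6, t3) must be 0, so t6 and t3 are equal.
Enumerating the 64 input combinations, 32 give t7 = 0 and 32 give t7 = 1.

32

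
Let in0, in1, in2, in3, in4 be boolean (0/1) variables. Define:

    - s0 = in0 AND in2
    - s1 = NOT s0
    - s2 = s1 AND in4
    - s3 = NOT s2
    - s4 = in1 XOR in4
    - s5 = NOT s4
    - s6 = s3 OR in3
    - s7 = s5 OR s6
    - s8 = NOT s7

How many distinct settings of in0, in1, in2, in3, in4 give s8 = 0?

29

s8 = NOT s7 must be 0, so s7 = 1.
Enumerating the 32 input combinations, 29 give s8 = 0 and 3 give s8 = 1.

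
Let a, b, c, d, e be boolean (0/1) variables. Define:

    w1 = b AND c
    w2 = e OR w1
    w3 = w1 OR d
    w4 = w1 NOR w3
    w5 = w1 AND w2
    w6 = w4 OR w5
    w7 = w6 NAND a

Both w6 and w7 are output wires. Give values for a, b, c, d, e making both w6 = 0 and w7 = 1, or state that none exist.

Check with a=1, b=0, c=1, d=1, e=0:
w1 = b AND c = 0 AND 1 = 0
w2 = e OR w1 = 0 OR 0 = 0
w3 = w1 OR d = 0 OR 1 = 1
w4 = w1 NOR w3 = 0 NOR 1 = 0
w5 = w1 AND w2 = 0 AND 0 = 0
w6 = w4 OR w5 = 0 OR 0 = 0
w7 = w6 NAND a = 0 NAND 1 = 1
So w6 = 0 and w7 = 1.

a=1, b=0, c=1, d=1, e=0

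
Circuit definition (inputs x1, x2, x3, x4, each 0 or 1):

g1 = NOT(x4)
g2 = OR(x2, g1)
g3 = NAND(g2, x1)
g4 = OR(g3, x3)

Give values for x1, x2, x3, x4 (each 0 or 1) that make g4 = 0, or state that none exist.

Check with x1=1, x2=0, x3=0, x4=0:
g1 = NOT(x4) = NOT 0 = 1
g2 = OR(x2, g1) = OR(0, 1) = 1
g3 = NAND(g2, x1) = NAND(1, 1) = 0
g4 = OR(g3, x3) = OR(0, 0) = 0
So g4 = 0 as required.

x1=1, x2=0, x3=0, x4=0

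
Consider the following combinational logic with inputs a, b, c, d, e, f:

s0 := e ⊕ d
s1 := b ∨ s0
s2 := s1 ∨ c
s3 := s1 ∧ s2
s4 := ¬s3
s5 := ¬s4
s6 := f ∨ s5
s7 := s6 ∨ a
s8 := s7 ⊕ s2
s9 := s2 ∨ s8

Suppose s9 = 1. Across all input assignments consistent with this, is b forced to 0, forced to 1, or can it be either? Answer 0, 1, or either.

Both values of b occur among assignments with s9 = 1:
  b=0: a=0, b=0, c=0, d=0, e=0, f=1
  b=1: a=0, b=1, c=0, d=0, e=0, f=0

either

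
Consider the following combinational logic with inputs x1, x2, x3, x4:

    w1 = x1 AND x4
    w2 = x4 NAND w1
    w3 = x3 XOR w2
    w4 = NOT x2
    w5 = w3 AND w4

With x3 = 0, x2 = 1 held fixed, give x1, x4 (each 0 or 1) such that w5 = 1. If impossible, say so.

no solution exists

With x3 = 0, x2 = 1 fixed, none of the 4 settings of x1, x4 give w5 = 1.
For example, with x1=1, x4=1:
w1 = x1 AND x4 = 1 AND 1 = 1
w2 = x4 NAND w1 = 1 NAND 1 = 0
w3 = x3 XOR w2 = 0 XOR 0 = 0
w4 = NOT x2 = NOT 1 = 0
w5 = w3 AND w4 = 0 AND 0 = 0
giving w5 = 0 ≠ 1.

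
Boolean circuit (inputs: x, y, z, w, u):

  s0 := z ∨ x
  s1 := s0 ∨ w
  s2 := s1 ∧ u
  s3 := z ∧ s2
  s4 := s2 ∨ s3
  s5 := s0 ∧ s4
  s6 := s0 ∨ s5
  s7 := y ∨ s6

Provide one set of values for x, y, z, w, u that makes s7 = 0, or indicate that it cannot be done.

x=0, y=0, z=0, w=1, u=0

s7 = y ∨ s6 must be 0, so both y = 0 and s6 = 0.
s6 = s0 ∨ s5 must be 0, so both s0 = 0 and s5 = 0.
Check with x=0, y=0, z=0, w=1, u=0:
s0 = z ∨ x = 0 ∨ 0 = 0
s1 = s0 ∨ w = 0 ∨ 1 = 1
s2 = s1 ∧ u = 1 ∧ 0 = 0
s3 = z ∧ s2 = 0 ∧ 0 = 0
s4 = s2 ∨ s3 = 0 ∨ 0 = 0
s5 = s0 ∧ s4 = 0 ∧ 0 = 0
s6 = s0 ∨ s5 = 0 ∨ 0 = 0
s7 = y ∨ s6 = 0 ∨ 0 = 0
So s7 = 0 as required.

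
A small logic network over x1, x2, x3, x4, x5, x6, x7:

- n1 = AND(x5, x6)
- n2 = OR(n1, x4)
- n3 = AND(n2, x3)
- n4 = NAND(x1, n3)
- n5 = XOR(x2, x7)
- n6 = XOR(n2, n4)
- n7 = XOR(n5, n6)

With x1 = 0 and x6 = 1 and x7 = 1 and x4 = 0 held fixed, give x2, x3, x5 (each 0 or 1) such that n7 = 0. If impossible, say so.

Check with x1 = 0 and x6 = 1 and x7 = 1 and x4 = 0 and x2=1, x3=1, x5=1:
n1 = AND(x5, x6) = AND(1, 1) = 1
n2 = OR(n1, x4) = OR(1, 0) = 1
n3 = AND(n2, x3) = AND(1, 1) = 1
n4 = NAND(x1, n3) = NAND(0, 1) = 1
n5 = XOR(x2, x7) = XOR(1, 1) = 0
n6 = XOR(n2, n4) = XOR(1, 1) = 0
n7 = XOR(n5, n6) = XOR(0, 0) = 0
So n7 = 0.

x2=1, x3=1, x5=1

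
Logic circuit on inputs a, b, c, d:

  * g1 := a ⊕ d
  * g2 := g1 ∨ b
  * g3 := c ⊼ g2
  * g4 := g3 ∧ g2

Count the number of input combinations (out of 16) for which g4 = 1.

6

g4 = g3 ∧ g2 must be 1, so both g3 = 1 and g2 = 1.
g3 = c ⊼ g2 must be 1, so at least one of c, g2 is 0.
Satisfying assignments:
  a=0, b=0, c=0, d=1
  a=0, b=1, c=0, d=0
  a=0, b=1, c=0, d=1
  a=1, b=0, c=0, d=0
  a=1, b=1, c=0, d=0
  a=1, b=1, c=0, d=1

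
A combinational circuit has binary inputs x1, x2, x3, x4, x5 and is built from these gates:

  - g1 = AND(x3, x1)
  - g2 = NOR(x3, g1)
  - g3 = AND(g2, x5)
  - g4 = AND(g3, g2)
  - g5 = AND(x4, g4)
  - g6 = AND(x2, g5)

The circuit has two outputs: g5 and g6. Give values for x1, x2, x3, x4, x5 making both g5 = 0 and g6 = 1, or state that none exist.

no solution exists

Across all 32 input combinations, none give both g5 = 0 and g6 = 1.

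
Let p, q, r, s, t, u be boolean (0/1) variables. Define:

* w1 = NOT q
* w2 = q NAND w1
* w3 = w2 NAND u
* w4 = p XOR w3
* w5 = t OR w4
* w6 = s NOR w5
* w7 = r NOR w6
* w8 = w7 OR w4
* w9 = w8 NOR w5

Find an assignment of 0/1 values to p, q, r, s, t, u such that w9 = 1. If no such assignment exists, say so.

Check with p=0, q=0, r=1, s=0, t=0, u=1:
w1 = NOT q = NOT 0 = 1
w2 = q NAND w1 = 0 NAND 1 = 1
w3 = w2 NAND u = 1 NAND 1 = 0
w4 = p XOR w3 = 0 XOR 0 = 0
w5 = t OR w4 = 0 OR 0 = 0
w6 = s NOR w5 = 0 NOR 0 = 1
w7 = r NOR w6 = 1 NOR 1 = 0
w8 = w7 OR w4 = 0 OR 0 = 0
w9 = w8 NOR w5 = 0 NOR 0 = 1
So w9 = 1 as required.

p=0, q=0, r=1, s=0, t=0, u=1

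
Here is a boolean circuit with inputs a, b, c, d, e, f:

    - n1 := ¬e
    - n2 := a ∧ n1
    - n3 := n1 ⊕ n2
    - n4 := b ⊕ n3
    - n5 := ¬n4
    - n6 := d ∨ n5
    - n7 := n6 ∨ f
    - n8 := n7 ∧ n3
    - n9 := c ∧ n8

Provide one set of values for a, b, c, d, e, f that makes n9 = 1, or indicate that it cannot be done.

Check with a=0, b=1, c=1, d=1, e=0, f=0:
n1 = ¬e = ¬0 = 1
n2 = a ∧ n1 = 0 ∧ 1 = 0
n3 = n1 ⊕ n2 = 1 ⊕ 0 = 1
n4 = b ⊕ n3 = 1 ⊕ 1 = 0
n5 = ¬n4 = ¬0 = 1
n6 = d ∨ n5 = 1 ∨ 1 = 1
n7 = n6 ∨ f = 1 ∨ 0 = 1
n8 = n7 ∧ n3 = 1 ∧ 1 = 1
n9 = c ∧ n8 = 1 ∧ 1 = 1
So n9 = 1 as required.

a=0, b=1, c=1, d=1, e=0, f=0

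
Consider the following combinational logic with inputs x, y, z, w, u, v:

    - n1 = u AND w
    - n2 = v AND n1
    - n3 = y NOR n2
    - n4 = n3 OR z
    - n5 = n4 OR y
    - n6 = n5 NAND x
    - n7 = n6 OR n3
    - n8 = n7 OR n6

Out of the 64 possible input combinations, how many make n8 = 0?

17

n8 = n7 OR n6 must be 0, so both n7 = 0 and n6 = 0.
Enumerating the 64 input combinations, 17 give n8 = 0 and 47 give n8 = 1.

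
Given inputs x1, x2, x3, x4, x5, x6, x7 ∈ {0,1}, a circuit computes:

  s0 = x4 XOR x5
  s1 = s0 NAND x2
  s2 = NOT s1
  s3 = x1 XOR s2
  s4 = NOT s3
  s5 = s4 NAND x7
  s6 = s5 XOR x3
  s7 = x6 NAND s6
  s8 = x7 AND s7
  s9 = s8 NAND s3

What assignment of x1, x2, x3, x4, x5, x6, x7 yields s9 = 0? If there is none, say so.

s9 = s8 NAND s3 must be 0, so both s8 = 1 and s3 = 1.
s8 = x7 AND s7 must be 1, so both x7 = 1 and s7 = 1.
s3 = x1 XOR s2 must be 1, so x1 and s2 differ.
Check with x1=1 x2=0 x3=0 x4=1 x5=1 x6=0 x7=1:
s0 = x4 XOR x5 = 1 XOR 1 = 0
s1 = s0 NAND x2 = 0 NAND 0 = 1
s2 = NOT s1 = NOT 1 = 0
s3 = x1 XOR s2 = 1 XOR 0 = 1
s4 = NOT s3 = NOT 1 = 0
s5 = s4 NAND x7 = 0 NAND 1 = 1
s6 = s5 XOR x3 = 1 XOR 0 = 1
s7 = x6 NAND s6 = 0 NAND 1 = 1
s8 = x7 AND s7 = 1 AND 1 = 1
s9 = s8 NAND s3 = 1 NAND 1 = 0
So s9 = 0 as required.

x1=1 x2=0 x3=0 x4=1 x5=1 x6=0 x7=1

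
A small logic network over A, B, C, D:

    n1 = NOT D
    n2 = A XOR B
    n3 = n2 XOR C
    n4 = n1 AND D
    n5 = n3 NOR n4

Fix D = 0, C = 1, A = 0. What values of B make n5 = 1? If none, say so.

B=1

n5 = n3 NOR n4 must be 1, so both n3 = 0 and n4 = 0.
n3 = n2 XOR C must be 0, so n2 and C are equal.
Check with D = 0, C = 1, A = 0 and B=1:
n1 = NOT D = NOT 0 = 1
n2 = A XOR B = 0 XOR 1 = 1
n3 = n2 XOR C = 1 XOR 1 = 0
n4 = n1 AND D = 1 AND 0 = 0
n5 = n3 NOR n4 = 0 NOR 0 = 1
So n5 = 1.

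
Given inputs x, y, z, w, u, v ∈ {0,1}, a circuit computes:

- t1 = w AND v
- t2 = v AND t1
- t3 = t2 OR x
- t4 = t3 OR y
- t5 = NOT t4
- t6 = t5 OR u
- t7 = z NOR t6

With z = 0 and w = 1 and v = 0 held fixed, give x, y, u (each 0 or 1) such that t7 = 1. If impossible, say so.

t7 = z NOR t6 must be 1, so both z = 0 and t6 = 0.
t6 = t5 OR u must be 0, so both t5 = 0 and u = 0.
Check with z = 0 and w = 1 and v = 0 and x=1, y=0, u=0:
t1 = w AND v = 1 AND 0 = 0
t2 = v AND t1 = 0 AND 0 = 0
t3 = t2 OR x = 0 OR 1 = 1
t4 = t3 OR y = 1 OR 0 = 1
t5 = NOT t4 = NOT 1 = 0
t6 = t5 OR u = 0 OR 0 = 0
t7 = z NOR t6 = 0 NOR 0 = 1
So t7 = 1.

x=1 y=0 u=0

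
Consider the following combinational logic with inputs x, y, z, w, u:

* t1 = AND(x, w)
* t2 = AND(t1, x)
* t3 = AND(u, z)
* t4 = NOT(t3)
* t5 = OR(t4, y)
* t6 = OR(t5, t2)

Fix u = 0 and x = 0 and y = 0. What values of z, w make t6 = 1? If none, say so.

z=1 w=0

t6 = OR(t5, t2) must be 1, so at least one of t5, t2 is 1.
Check with u = 0 and x = 0 and y = 0 and z=1, w=0:
t1 = AND(x, w) = AND(0, 0) = 0
t2 = AND(t1, x) = AND(0, 0) = 0
t3 = AND(u, z) = AND(0, 1) = 0
t4 = NOT(t3) = NOT 0 = 1
t5 = OR(t4, y) = OR(1, 0) = 1
t6 = OR(t5, t2) = OR(1, 0) = 1
So t6 = 1.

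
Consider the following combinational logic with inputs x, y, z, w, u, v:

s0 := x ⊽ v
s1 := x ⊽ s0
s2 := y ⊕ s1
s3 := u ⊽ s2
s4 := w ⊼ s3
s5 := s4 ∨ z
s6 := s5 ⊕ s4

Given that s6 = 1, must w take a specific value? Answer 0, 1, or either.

1

s6 = s5 ⊕ s4 must be 1, so s5 and s4 differ.
Every assignment with s6 = 1 has w = 1; there are 4 such assignment(s).
  x=0, y=0, z=1, w=1, u=0, v=0
  x=0, y=1, z=1, w=1, u=0, v=1
  x=1, y=0, z=1, w=1, u=0, v=0
  x=1, y=0, z=1, w=1, u=0, v=1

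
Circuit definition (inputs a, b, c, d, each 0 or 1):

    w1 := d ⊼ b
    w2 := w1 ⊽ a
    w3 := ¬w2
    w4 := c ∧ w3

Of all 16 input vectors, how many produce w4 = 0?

w4 = c ∧ w3 must be 0, so at least one of c, w3 is 0.
Enumerating the 16 input combinations, 9 give w4 = 0 and 7 give w4 = 1.

9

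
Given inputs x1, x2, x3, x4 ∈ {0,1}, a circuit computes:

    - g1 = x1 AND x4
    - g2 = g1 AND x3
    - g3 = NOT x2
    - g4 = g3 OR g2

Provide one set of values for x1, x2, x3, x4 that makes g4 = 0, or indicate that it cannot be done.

x1=0, x2=1, x3=1, x4=1

g4 = g3 OR g2 must be 0, so both g3 = 0 and g2 = 0.
g3 = NOT x2 must be 0, so x2 = 1.
Check with x1=0, x2=1, x3=1, x4=1:
g1 = x1 AND x4 = 0 AND 1 = 0
g2 = g1 AND x3 = 0 AND 1 = 0
g3 = NOT x2 = NOT 1 = 0
g4 = g3 OR g2 = 0 OR 0 = 0
So g4 = 0 as required.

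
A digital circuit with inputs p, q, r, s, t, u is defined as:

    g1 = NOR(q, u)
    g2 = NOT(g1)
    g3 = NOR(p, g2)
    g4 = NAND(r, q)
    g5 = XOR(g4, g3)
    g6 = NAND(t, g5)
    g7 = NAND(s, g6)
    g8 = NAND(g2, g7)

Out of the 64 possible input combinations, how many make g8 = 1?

32

g8 = NAND(g2, g7) must be 1, so at least one of g2, g7 is 0.
Enumerating the 64 input combinations, 32 give g8 = 1 and 32 give g8 = 0.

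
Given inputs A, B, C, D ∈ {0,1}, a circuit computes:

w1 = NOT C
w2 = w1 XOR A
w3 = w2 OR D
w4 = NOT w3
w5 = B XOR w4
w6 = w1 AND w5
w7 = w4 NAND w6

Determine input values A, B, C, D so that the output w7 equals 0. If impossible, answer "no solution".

Check with A=1 B=0 C=0 D=0:
w1 = NOT C = NOT 0 = 1
w2 = w1 XOR A = 1 XOR 1 = 0
w3 = w2 OR D = 0 OR 0 = 0
w4 = NOT w3 = NOT 0 = 1
w5 = B XOR w4 = 0 XOR 1 = 1
w6 = w1 AND w5 = 1 AND 1 = 1
w7 = w4 NAND w6 = 1 NAND 1 = 0
So w7 = 0 as required.

A=1 B=0 C=0 D=0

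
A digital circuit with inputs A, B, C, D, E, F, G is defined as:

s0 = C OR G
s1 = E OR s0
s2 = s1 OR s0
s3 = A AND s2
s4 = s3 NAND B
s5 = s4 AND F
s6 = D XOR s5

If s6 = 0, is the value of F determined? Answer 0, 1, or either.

either

Both values of F occur among assignments with s6 = 0:
  F=0: A=0, B=0, C=0, D=0, E=0, F=0, G=0
  F=1: A=0, B=0, C=0, D=1, E=0, F=1, G=0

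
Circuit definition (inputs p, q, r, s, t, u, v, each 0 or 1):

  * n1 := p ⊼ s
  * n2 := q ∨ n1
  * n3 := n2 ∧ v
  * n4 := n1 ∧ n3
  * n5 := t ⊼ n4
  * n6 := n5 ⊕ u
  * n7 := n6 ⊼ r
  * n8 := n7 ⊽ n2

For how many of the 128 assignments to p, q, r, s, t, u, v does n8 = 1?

4

n8 = n7 ⊽ n2 must be 1, so both n7 = 0 and n2 = 0.
n7 = n6 ⊼ r must be 0, so both n6 = 1 and r = 1.
Enumerating the 128 input combinations, 4 give n8 = 1 and 124 give n8 = 0.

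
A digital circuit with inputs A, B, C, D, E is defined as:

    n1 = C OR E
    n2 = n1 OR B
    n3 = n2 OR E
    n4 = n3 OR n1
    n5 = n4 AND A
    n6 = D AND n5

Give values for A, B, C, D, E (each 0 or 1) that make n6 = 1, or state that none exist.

Check with A=1, B=0, C=1, D=1, E=0:
n1 = C OR E = 1 OR 0 = 1
n2 = n1 OR B = 1 OR 0 = 1
n3 = n2 OR E = 1 OR 0 = 1
n4 = n3 OR n1 = 1 OR 1 = 1
n5 = n4 AND A = 1 AND 1 = 1
n6 = D AND n5 = 1 AND 1 = 1
So n6 = 1 as required.

A=1, B=0, C=1, D=1, E=0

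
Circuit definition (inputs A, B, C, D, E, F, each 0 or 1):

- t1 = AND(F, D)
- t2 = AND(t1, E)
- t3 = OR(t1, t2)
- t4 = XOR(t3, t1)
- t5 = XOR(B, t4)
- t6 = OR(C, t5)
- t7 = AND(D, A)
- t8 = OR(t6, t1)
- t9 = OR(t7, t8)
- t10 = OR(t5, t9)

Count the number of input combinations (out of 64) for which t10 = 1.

t10 = OR(t5, t9) must be 1, so at least one of t5, t9 is 1.
Enumerating the 64 input combinations, 54 give t10 = 1 and 10 give t10 = 0.

54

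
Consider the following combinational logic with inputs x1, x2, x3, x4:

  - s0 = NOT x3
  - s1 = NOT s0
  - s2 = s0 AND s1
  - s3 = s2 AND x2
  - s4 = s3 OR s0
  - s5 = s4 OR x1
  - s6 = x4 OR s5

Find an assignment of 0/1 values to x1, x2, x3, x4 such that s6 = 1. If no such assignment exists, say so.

Check with x1=1, x2=1, x3=0, x4=0:
s0 = NOT x3 = NOT 0 = 1
s1 = NOT s0 = NOT 1 = 0
s2 = s0 AND s1 = 1 AND 0 = 0
s3 = s2 AND x2 = 0 AND 1 = 0
s4 = s3 OR s0 = 0 OR 1 = 1
s5 = s4 OR x1 = 1 OR 1 = 1
s6 = x4 OR s5 = 0 OR 1 = 1
So s6 = 1 as required.

x1=1, x2=1, x3=0, x4=0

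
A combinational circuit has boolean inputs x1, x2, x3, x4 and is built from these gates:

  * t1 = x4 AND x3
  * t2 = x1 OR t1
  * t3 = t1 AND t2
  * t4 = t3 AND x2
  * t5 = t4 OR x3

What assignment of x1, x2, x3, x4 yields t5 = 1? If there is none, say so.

Check with x1=0, x2=0, x3=1, x4=0:
t1 = x4 AND x3 = 0 AND 1 = 0
t2 = x1 OR t1 = 0 OR 0 = 0
t3 = t1 AND t2 = 0 AND 0 = 0
t4 = t3 AND x2 = 0 AND 0 = 0
t5 = t4 OR x3 = 0 OR 1 = 1
So t5 = 1 as required.

x1=0, x2=0, x3=1, x4=0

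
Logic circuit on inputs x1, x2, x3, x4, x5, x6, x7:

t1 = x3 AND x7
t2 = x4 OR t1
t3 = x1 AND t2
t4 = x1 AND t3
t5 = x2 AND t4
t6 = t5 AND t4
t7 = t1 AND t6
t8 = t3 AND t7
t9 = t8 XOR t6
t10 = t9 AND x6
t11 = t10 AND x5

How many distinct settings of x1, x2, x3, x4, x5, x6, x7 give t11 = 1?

3

t11 = t10 AND x5 must be 1, so both t10 = 1 and x5 = 1.
t10 = t9 AND x6 must be 1, so both t9 = 1 and x6 = 1.
Satisfying assignments:
  x1=1, x2=1, x3=0, x4=1, x5=1, x6=1, x7=0
  x1=1, x2=1, x3=0, x4=1, x5=1, x6=1, x7=1
  x1=1, x2=1, x3=1, x4=1, x5=1, x6=1, x7=0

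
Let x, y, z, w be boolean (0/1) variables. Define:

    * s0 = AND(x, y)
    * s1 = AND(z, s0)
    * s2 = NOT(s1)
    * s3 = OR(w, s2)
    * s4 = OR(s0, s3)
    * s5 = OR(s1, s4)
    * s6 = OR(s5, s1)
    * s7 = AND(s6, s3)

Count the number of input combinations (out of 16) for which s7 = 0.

1

s7 = AND(s6, s3) must be 0, so at least one of s6, s3 is 0.
Satisfying assignments:
  x=1, y=1, z=1, w=0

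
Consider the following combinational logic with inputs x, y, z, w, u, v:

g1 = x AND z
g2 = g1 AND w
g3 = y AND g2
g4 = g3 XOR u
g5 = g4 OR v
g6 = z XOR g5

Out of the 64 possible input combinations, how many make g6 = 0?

g6 = z XOR g5 must be 0, so z and g5 are equal.
Enumerating the 64 input combinations, 32 give g6 = 0 and 32 give g6 = 1.

32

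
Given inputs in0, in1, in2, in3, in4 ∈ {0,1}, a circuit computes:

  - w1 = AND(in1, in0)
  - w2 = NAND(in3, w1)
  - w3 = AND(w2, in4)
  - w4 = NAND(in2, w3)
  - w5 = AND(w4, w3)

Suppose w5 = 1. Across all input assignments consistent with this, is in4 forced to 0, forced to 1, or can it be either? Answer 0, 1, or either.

1

w5 = AND(w4, w3) must be 1, so both w4 = 1 and w3 = 1.
w4 = NAND(in2, w3) must be 1, so at least one of in2, w3 is 0.
w3 = AND(w2, in4) must be 1, so both w2 = 1 and in4 = 1.
Every assignment with w5 = 1 has in4 = 1; there are 7 such assignment(s).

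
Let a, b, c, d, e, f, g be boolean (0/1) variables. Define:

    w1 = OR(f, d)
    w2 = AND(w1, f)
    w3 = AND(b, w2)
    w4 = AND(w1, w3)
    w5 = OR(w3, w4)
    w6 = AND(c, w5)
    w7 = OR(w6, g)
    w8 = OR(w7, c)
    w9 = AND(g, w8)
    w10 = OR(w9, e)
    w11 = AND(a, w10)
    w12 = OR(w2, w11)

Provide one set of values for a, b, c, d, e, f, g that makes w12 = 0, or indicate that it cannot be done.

w12 = OR(w2, w11) must be 0, so both w2 = 0 and w11 = 0.
w2 = AND(w1, f) must be 0, so at least one of w1, f is 0.
w11 = AND(a, w10) must be 0, so at least one of a, w10 is 0.
Check with a=0, b=0, c=1, d=0, e=1, f=0, g=0:
w1 = OR(f, d) = OR(0, 0) = 0
w2 = AND(w1, f) = AND(0, 0) = 0
w3 = AND(b, w2) = AND(0, 0) = 0
w4 = AND(w1, w3) = AND(0, 0) = 0
w5 = OR(w3, w4) = OR(0, 0) = 0
w6 = AND(c, w5) = AND(1, 0) = 0
w7 = OR(w6, g) = OR(0, 0) = 0
w8 = OR(w7, c) = OR(0, 1) = 1
w9 = AND(g, w8) = AND(0, 1) = 0
w10 = OR(w9, e) = OR(0, 1) = 1
w11 = AND(a, w10) = AND(0, 1) = 0
w12 = OR(w2, w11) = OR(0, 0) = 0
So w12 = 0 as required.

a=0, b=0, c=1, d=0, e=1, f=0, g=0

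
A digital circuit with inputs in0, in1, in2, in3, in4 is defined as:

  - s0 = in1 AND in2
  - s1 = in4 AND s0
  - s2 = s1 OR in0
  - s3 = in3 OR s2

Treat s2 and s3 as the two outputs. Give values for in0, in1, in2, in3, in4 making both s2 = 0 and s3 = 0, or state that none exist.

Check with in0=0, in1=0, in2=0, in3=0, in4=0:
s0 = in1 AND in2 = 0 AND 0 = 0
s1 = in4 AND s0 = 0 AND 0 = 0
s2 = s1 OR in0 = 0 OR 0 = 0
s3 = in3 OR s2 = 0 OR 0 = 0
So s2 = 0 and s3 = 0.

in0=0, in1=0, in2=0, in3=0, in4=0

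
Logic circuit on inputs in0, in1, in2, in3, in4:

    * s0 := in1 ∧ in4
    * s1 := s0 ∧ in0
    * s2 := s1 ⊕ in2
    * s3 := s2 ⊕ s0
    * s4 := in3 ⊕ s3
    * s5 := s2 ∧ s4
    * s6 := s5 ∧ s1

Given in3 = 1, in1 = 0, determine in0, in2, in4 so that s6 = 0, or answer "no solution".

in0=1 in2=1 in4=1

s6 = s5 ∧ s1 must be 0, so at least one of s5, s1 is 0.
Check with in3 = 1, in1 = 0 and in0=1, in2=1, in4=1:
s0 = in1 ∧ in4 = 0 ∧ 1 = 0
s1 = s0 ∧ in0 = 0 ∧ 1 = 0
s2 = s1 ⊕ in2 = 0 ⊕ 1 = 1
s3 = s2 ⊕ s0 = 1 ⊕ 0 = 1
s4 = in3 ⊕ s3 = 1 ⊕ 1 = 0
s5 = s2 ∧ s4 = 1 ∧ 0 = 0
s6 = s5 ∧ s1 = 0 ∧ 0 = 0
So s6 = 0.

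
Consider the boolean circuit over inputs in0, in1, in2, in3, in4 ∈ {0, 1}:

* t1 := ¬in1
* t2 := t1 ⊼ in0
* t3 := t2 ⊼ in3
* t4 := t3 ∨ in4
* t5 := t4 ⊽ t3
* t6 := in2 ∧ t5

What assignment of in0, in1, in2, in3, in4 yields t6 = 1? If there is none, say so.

in0=0 in1=0 in2=1 in3=1 in4=0

t6 = in2 ∧ t5 must be 1, so both in2 = 1 and t5 = 1.
Check with in0=0 in1=0 in2=1 in3=1 in4=0:
t1 = ¬in1 = ¬0 = 1
t2 = t1 ⊼ in0 = 1 ⊼ 0 = 1
t3 = t2 ⊼ in3 = 1 ⊼ 1 = 0
t4 = t3 ∨ in4 = 0 ∨ 0 = 0
t5 = t4 ⊽ t3 = 0 ⊽ 0 = 1
t6 = in2 ∧ t5 = 1 ∧ 1 = 1
So t6 = 1 as required.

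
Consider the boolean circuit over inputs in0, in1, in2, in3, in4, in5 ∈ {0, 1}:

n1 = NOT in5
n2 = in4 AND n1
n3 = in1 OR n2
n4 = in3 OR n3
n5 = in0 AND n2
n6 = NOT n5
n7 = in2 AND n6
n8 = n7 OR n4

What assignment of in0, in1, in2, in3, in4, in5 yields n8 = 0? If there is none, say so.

in0=1, in1=0, in2=0, in3=0, in4=0, in5=1

n8 = n7 OR n4 must be 0, so both n7 = 0 and n4 = 0.
n7 = in2 AND n6 must be 0, so at least one of in2, n6 is 0.
n4 = in3 OR n3 must be 0, so both in3 = 0 and n3 = 0.
Check with in0=1, in1=0, in2=0, in3=0, in4=0, in5=1:
n1 = NOT in5 = NOT 1 = 0
n2 = in4 AND n1 = 0 AND 0 = 0
n3 = in1 OR n2 = 0 OR 0 = 0
n4 = in3 OR n3 = 0 OR 0 = 0
n5 = in0 AND n2 = 1 AND 0 = 0
n6 = NOT n5 = NOT 0 = 1
n7 = in2 AND n6 = 0 AND 1 = 0
n8 = n7 OR n4 = 0 OR 0 = 0
So n8 = 0 as required.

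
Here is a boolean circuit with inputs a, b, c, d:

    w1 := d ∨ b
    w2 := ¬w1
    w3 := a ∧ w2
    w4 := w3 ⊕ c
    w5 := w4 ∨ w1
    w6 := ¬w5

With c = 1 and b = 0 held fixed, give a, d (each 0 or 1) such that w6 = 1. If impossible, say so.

a=1, d=0

w6 = ¬w5 must be 1, so w5 = 0.
w5 = w4 ∨ w1 must be 0, so both w4 = 0 and w1 = 0.
Check with c = 1 and b = 0 and a=1, d=0:
w1 = d ∨ b = 0 ∨ 0 = 0
w2 = ¬w1 = ¬0 = 1
w3 = a ∧ w2 = 1 ∧ 1 = 1
w4 = w3 ⊕ c = 1 ⊕ 1 = 0
w5 = w4 ∨ w1 = 0 ∨ 0 = 0
w6 = ¬w5 = ¬0 = 1
So w6 = 1.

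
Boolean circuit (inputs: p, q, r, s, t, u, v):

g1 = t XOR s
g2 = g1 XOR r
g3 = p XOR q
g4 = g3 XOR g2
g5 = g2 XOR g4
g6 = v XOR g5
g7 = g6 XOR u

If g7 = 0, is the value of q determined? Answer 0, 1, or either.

Both values of q occur among assignments with g7 = 0:
  q=0: p=0, q=0, r=0, s=0, t=0, u=0, v=0
  q=1: p=0, q=1, r=0, s=0, t=0, u=0, v=1

either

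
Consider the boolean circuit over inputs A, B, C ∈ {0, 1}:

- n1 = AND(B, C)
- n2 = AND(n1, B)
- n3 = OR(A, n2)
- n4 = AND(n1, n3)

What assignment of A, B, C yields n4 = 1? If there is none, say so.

n4 = AND(n1, n3) must be 1, so both n1 = 1 and n3 = 1.
n1 = AND(B, C) must be 1, so both B = 1 and C = 1.
n3 = OR(A, n2) must be 1, so at least one of A, n2 is 1.
Check with A=0, B=1, C=1:
n1 = AND(B, C) = AND(1, 1) = 1
n2 = AND(n1, B) = AND(1, 1) = 1
n3 = OR(A, n2) = OR(0, 1) = 1
n4 = AND(n1, n3) = AND(1, 1) = 1
So n4 = 1 as required.

A=0, B=1, C=1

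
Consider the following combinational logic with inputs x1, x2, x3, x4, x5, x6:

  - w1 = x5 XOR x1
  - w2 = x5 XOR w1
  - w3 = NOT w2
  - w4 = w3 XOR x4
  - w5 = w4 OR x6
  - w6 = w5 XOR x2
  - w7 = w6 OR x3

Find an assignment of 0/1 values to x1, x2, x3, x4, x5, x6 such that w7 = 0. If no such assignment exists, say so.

w7 = w6 OR x3 must be 0, so both w6 = 0 and x3 = 0.
Check with x1=1, x2=1, x3=0, x4=1, x5=1, x6=1:
w1 = x5 XOR x1 = 1 XOR 1 = 0
w2 = x5 XOR w1 = 1 XOR 0 = 1
w3 = NOT w2 = NOT 1 = 0
w4 = w3 XOR x4 = 0 XOR 1 = 1
w5 = w4 OR x6 = 1 OR 1 = 1
w6 = w5 XOR x2 = 1 XOR 1 = 0
w7 = w6 OR x3 = 0 OR 0 = 0
So w7 = 0 as required.

x1=1, x2=1, x3=0, x4=1, x5=1, x6=1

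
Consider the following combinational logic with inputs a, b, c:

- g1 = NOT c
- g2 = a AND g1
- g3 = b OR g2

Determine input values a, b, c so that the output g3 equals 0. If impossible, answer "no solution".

a=0, b=0, c=0

Check with a=0, b=0, c=0:
g1 = NOT c = NOT 0 = 1
g2 = a AND g1 = 0 AND 1 = 0
g3 = b OR g2 = 0 OR 0 = 0
So g3 = 0 as required.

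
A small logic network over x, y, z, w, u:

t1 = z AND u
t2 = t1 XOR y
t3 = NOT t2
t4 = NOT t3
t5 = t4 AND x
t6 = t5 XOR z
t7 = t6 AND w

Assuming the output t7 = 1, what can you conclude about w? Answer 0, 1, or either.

t7 = t6 AND w must be 1, so both t6 = 1 and w = 1.
t6 = t5 XOR z must be 1, so t5 and z differ.
Every assignment with t7 = 1 has w = 1; there are 8 such assignment(s).

1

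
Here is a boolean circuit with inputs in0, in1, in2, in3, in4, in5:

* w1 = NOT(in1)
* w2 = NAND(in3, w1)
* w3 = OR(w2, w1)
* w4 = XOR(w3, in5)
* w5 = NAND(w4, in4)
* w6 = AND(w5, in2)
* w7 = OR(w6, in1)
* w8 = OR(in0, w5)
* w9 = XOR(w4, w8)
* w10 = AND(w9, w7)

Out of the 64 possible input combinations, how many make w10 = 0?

w10 = AND(w9, w7) must be 0, so at least one of w9, w7 is 0.
Enumerating the 64 input combinations, 36 give w10 = 0 and 28 give w10 = 1.

36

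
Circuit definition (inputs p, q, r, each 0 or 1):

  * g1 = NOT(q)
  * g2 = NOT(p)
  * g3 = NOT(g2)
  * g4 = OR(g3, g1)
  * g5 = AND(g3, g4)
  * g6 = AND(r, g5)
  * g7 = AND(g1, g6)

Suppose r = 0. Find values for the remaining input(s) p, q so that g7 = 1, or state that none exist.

With r = 0 fixed, none of the 4 settings of p, q give g7 = 1.
For example, with p=1, q=0:
g1 = NOT(q) = NOT 0 = 1
g2 = NOT(p) = NOT 1 = 0
g3 = NOT(g2) = NOT 0 = 1
g4 = OR(g3, g1) = OR(1, 1) = 1
g5 = AND(g3, g4) = AND(1, 1) = 1
g6 = AND(r, g5) = AND(0, 1) = 0
g7 = AND(g1, g6) = AND(1, 0) = 0
giving g7 = 0 ≠ 1.

no solution exists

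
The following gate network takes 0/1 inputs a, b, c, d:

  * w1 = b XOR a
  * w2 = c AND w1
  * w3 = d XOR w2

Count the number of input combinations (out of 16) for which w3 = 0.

8

w3 = d XOR w2 must be 0, so d and w2 are equal.
Enumerating the 16 input combinations, 8 give w3 = 0 and 8 give w3 = 1.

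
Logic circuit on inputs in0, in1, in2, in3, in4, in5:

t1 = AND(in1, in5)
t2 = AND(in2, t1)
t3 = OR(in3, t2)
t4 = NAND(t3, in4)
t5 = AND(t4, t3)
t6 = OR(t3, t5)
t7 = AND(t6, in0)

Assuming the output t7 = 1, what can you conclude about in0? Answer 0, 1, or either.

t7 = AND(t6, in0) must be 1, so both t6 = 1 and in0 = 1.
Every assignment with t7 = 1 has in0 = 1; there are 18 such assignment(s).

1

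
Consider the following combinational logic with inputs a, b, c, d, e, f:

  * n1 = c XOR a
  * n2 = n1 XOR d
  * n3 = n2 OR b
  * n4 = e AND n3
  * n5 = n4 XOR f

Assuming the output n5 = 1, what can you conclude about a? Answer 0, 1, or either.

either

Both values of a occur among assignments with n5 = 1:
  a=0: a=0, b=0, c=0, d=0, e=0, f=1
  a=1: a=1, b=0, c=0, d=0, e=0, f=1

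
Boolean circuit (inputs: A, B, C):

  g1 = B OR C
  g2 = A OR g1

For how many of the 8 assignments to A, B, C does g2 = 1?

g2 = A OR g1 must be 1, so at least one of A, g1 is 1.
Enumerating the 8 input combinations, 7 give g2 = 1 and 1 give g2 = 0.

7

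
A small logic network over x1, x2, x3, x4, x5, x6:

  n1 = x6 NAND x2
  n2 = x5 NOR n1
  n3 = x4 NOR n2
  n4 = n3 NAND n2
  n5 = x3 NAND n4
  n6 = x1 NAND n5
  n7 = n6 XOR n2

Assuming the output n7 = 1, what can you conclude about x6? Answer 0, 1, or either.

either

Both values of x6 occur among assignments with n7 = 1:
  x6=0: x1=0, x2=0, x3=0, x4=0, x5=0, x6=0
  x6=1: x1=0, x2=0, x3=0, x4=0, x5=0, x6=1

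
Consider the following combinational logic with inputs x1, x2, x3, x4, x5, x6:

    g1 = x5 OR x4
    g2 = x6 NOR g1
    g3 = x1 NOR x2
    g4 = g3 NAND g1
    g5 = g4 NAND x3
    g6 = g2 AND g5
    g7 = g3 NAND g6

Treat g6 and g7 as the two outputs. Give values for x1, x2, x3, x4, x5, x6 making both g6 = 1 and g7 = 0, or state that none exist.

x1=0 x2=0 x3=0 x4=0 x5=0 x6=0

Check with x1=0 x2=0 x3=0 x4=0 x5=0 x6=0:
g1 = x5 OR x4 = 0 OR 0 = 0
g2 = x6 NOR g1 = 0 NOR 0 = 1
g3 = x1 NOR x2 = 0 NOR 0 = 1
g4 = g3 NAND g1 = 1 NAND 0 = 1
g5 = g4 NAND x3 = 1 NAND 0 = 1
g6 = g2 AND g5 = 1 AND 1 = 1
g7 = g3 NAND g6 = 1 NAND 1 = 0
So g6 = 1 and g7 = 0.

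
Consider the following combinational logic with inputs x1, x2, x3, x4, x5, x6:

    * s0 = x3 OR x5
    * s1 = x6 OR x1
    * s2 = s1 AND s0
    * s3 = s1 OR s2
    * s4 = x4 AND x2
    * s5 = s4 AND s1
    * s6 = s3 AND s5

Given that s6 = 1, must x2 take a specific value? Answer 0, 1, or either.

1

s6 = s3 AND s5 must be 1, so both s3 = 1 and s5 = 1.
s3 = s1 OR s2 must be 1, so at least one of s1, s2 is 1.
s5 = s4 AND s1 must be 1, so both s4 = 1 and s1 = 1.
Every assignment with s6 = 1 has x2 = 1; there are 12 such assignment(s).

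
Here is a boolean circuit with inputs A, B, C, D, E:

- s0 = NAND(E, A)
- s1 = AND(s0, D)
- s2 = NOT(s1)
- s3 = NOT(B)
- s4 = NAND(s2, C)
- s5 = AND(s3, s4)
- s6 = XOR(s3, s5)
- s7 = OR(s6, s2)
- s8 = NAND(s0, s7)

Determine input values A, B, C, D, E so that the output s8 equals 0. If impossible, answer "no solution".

A=0 B=1 C=1 D=0 E=1

Check with A=0 B=1 C=1 D=0 E=1:
s0 = NAND(E, A) = NAND(1, 0) = 1
s1 = AND(s0, D) = AND(1, 0) = 0
s2 = NOT(s1) = NOT 0 = 1
s3 = NOT(B) = NOT 1 = 0
s4 = NAND(s2, C) = NAND(1, 1) = 0
s5 = AND(s3, s4) = AND(0, 0) = 0
s6 = XOR(s3, s5) = XOR(0, 0) = 0
s7 = OR(s6, s2) = OR(0, 1) = 1
s8 = NAND(s0, s7) = NAND(1, 1) = 0
So s8 = 0 as required.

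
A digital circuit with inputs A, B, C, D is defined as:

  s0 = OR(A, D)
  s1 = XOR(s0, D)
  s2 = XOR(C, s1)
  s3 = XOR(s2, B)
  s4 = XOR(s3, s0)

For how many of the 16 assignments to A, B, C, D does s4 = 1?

8

s4 = XOR(s3, s0) must be 1, so s3 and s0 differ.
Enumerating the 16 input combinations, 8 give s4 = 1 and 8 give s4 = 0.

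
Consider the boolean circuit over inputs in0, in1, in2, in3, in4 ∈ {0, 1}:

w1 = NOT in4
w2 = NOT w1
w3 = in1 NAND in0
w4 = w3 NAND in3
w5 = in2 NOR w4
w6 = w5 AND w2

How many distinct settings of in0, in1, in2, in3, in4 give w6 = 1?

3

w6 = w5 AND w2 must be 1, so both w5 = 1 and w2 = 1.
Enumerating the 32 input combinations, 3 give w6 = 1 and 29 give w6 = 0.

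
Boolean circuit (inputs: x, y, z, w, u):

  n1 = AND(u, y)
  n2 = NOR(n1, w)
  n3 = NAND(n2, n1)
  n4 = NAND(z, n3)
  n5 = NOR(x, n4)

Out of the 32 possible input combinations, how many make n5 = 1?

n5 = NOR(x, n4) must be 1, so both x = 0 and n4 = 0.
n4 = NAND(z, n3) must be 0, so both z = 1 and n3 = 1.
Enumerating the 32 input combinations, 8 give n5 = 1 and 24 give n5 = 0.

8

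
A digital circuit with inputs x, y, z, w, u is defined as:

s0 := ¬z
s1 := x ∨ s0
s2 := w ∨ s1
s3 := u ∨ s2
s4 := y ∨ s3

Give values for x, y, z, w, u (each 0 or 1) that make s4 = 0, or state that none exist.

x=0, y=0, z=1, w=0, u=0

s4 = y ∨ s3 must be 0, so both y = 0 and s3 = 0.
Check with x=0, y=0, z=1, w=0, u=0:
s0 = ¬z = ¬1 = 0
s1 = x ∨ s0 = 0 ∨ 0 = 0
s2 = w ∨ s1 = 0 ∨ 0 = 0
s3 = u ∨ s2 = 0 ∨ 0 = 0
s4 = y ∨ s3 = 0 ∨ 0 = 0
So s4 = 0 as required.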